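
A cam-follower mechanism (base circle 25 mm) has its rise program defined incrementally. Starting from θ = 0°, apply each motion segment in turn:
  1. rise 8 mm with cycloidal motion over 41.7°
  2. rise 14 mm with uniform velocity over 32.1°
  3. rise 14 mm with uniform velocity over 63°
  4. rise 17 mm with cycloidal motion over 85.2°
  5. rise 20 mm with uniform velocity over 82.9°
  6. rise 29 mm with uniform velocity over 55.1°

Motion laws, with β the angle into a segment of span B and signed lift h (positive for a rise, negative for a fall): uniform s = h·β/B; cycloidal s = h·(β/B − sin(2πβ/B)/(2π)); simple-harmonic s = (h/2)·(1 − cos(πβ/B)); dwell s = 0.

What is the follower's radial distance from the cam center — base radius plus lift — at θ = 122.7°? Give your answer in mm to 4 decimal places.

seg 1 [0°–41.7°] cycloidal, h=8: full span → s += 8 → s = 8.0000
seg 2 [41.7°–73.8°] uniform, h=14: full span → s += 14 → s = 22.0000
seg 3 [73.8°–136.8°] uniform, h=14: θ=122.7° here. β=48.9, B=63. 14·48.9/63 = 10.8667 → s = 32.8667
radial distance = base radius + s = 25 + 32.8667 = 57.8667

57.8667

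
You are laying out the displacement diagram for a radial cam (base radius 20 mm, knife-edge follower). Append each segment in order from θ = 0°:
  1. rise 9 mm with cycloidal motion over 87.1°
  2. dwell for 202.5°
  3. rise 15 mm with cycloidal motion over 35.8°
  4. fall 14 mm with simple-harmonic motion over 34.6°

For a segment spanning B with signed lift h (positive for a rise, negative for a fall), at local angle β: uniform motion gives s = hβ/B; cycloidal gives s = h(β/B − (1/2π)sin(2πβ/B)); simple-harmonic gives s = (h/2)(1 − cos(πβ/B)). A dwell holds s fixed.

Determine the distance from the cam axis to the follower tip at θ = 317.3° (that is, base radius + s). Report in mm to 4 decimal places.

seg 1 [0°–87.1°] cycloidal, h=9: full span → s += 9 → s = 9.0000
seg 2 [87.1°–289.6°] dwell: s stays 9.0000
seg 3 [289.6°–325.4°] cycloidal, h=15: θ=317.3° here. β=27.7, B=35.8. 15·(0.7737 − sin(2π·0.7737)/(2π)) = 13.9670 → s = 22.9670
radial distance = base radius + s = 20 + 22.9670 = 42.9670

42.9670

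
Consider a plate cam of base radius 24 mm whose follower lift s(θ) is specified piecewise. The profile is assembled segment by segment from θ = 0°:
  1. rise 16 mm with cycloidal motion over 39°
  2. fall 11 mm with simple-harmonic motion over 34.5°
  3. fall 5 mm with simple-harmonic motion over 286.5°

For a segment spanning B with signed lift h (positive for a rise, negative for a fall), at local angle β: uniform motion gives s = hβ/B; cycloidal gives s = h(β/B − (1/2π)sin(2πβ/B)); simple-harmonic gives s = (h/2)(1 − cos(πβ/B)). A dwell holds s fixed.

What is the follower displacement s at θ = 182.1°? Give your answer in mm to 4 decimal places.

seg 1 [0°–39°] cycloidal, h=16: full span → s += 16 → s = 16.0000
seg 2 [39°–73.5°] simple-harmonic, h=-11: full span → s += -11 → s = 5.0000
seg 3 [73.5°–360°] simple-harmonic, h=-5: θ=182.1° here. β=108.6, B=286.5. -5/2·(1 − cos(π·0.3791)) = -1.5728 → s = 3.4272

3.4272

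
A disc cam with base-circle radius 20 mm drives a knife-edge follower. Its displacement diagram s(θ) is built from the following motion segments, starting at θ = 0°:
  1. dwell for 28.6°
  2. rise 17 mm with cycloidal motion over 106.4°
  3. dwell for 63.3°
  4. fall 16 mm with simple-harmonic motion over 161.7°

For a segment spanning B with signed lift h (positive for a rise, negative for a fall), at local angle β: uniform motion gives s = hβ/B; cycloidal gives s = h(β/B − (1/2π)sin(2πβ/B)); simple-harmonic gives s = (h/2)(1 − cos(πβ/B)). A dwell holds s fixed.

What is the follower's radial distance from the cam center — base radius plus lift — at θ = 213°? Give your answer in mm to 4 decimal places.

seg 1 [0°–28.6°] dwell: s stays 0.0000
seg 2 [28.6°–135°] cycloidal, h=17: full span → s += 17 → s = 17.0000
seg 3 [135°–198.3°] dwell: s stays 17.0000
seg 4 [198.3°–360°] simple-harmonic, h=-16: θ=213° here. β=14.7, B=161.7. -16/2·(1 − cos(π·0.0909)) = -0.3241 → s = 16.6759
radial distance = base radius + s = 20 + 16.6759 = 36.6759

36.6759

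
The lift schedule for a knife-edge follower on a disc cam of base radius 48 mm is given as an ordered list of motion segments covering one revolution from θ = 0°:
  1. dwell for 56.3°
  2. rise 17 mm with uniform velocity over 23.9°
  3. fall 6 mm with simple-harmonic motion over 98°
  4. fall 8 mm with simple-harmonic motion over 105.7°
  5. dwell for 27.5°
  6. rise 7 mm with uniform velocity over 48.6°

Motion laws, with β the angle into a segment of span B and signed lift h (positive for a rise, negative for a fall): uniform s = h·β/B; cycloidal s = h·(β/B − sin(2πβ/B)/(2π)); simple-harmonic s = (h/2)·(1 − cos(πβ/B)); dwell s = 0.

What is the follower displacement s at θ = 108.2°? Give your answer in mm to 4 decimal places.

seg 1 [0°–56.3°] dwell: s stays 0.0000
seg 2 [56.3°–80.2°] uniform, h=17: full span → s += 17 → s = 17.0000
seg 3 [80.2°–178.2°] simple-harmonic, h=-6: θ=108.2° here. β=28, B=98. -6/2·(1 − cos(π·0.2857)) = -1.1295 → s = 15.8705

15.8705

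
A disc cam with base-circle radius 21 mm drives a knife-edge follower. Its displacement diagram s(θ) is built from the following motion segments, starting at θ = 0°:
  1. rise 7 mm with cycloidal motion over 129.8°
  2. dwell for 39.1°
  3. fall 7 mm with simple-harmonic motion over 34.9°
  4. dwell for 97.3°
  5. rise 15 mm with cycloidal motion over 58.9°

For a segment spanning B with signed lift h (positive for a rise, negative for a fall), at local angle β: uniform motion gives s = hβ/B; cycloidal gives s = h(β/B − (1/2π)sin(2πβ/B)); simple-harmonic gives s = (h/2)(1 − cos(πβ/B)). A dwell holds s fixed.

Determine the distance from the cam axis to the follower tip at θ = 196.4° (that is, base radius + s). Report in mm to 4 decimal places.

seg 1 [0°–129.8°] cycloidal, h=7: full span → s += 7 → s = 7.0000
seg 2 [129.8°–168.9°] dwell: s stays 7.0000
seg 3 [168.9°–203.8°] simple-harmonic, h=-7: θ=196.4° here. β=27.5, B=34.9. -7/2·(1 − cos(π·0.7880)) = -6.2518 → s = 0.7482
radial distance = base radius + s = 21 + 0.7482 = 21.7482

21.7482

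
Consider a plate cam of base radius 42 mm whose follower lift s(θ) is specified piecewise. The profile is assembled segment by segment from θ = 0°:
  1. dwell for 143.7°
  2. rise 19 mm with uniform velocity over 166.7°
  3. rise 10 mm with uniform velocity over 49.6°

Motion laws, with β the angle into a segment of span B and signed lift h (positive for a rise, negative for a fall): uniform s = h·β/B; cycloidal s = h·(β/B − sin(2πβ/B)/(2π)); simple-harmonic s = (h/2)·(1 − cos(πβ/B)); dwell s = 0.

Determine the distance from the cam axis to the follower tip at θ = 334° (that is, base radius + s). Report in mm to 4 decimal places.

seg 1 [0°–143.7°] dwell: s stays 0.0000
seg 2 [143.7°–310.4°] uniform, h=19: full span → s += 19 → s = 19.0000
seg 3 [310.4°–360°] uniform, h=10: θ=334° here. β=23.6, B=49.6. 10·23.6/49.6 = 4.7581 → s = 23.7581
radial distance = base radius + s = 42 + 23.7581 = 65.7581

65.7581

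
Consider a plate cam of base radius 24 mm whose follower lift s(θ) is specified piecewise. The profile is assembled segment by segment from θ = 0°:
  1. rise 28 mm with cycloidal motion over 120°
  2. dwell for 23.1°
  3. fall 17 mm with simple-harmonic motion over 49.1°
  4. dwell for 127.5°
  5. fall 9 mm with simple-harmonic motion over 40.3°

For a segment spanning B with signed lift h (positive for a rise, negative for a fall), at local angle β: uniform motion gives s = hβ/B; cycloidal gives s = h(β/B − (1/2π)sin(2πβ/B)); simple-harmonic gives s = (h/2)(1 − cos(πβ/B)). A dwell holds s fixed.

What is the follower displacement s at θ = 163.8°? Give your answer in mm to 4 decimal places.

seg 1 [0°–120°] cycloidal, h=28: full span → s += 28 → s = 28.0000
seg 2 [120°–143.1°] dwell: s stays 28.0000
seg 3 [143.1°–192.2°] simple-harmonic, h=-17: θ=163.8° here. β=20.7, B=49.1. -17/2·(1 − cos(π·0.4216)) = -6.4273 → s = 21.5727

21.5727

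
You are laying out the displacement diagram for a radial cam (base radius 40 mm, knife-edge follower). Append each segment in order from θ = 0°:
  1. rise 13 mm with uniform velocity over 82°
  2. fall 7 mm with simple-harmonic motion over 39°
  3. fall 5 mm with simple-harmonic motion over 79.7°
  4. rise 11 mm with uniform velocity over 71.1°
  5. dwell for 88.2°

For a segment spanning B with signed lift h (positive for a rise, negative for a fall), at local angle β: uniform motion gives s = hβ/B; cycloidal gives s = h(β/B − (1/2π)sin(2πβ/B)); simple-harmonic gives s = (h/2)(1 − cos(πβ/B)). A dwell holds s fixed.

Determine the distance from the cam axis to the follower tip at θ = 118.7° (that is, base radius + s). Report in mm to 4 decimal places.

seg 1 [0°–82°] uniform, h=13: full span → s += 13 → s = 13.0000
seg 2 [82°–121°] simple-harmonic, h=-7: θ=118.7° here. β=36.7, B=39. -7/2·(1 − cos(π·0.9410)) = -6.9401 → s = 6.0599
radial distance = base radius + s = 40 + 6.0599 = 46.0599

46.0599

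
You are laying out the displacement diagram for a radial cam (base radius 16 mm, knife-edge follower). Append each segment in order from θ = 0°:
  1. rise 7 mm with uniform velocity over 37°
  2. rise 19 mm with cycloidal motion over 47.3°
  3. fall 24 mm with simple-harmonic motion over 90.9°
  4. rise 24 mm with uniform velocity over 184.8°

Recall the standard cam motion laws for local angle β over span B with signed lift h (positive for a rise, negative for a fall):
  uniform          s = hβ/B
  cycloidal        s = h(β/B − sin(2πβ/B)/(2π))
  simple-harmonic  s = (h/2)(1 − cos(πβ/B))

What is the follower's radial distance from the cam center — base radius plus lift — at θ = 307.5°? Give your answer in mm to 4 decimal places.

seg 1 [0°–37°] uniform, h=7: full span → s += 7 → s = 7.0000
seg 2 [37°–84.3°] cycloidal, h=19: full span → s += 19 → s = 26.0000
seg 3 [84.3°–175.2°] simple-harmonic, h=-24: full span → s += -24 → s = 2.0000
seg 4 [175.2°–360°] uniform, h=24: θ=307.5° here. β=132.3, B=184.8. 24·132.3/184.8 = 17.1818 → s = 19.1818
radial distance = base radius + s = 16 + 19.1818 = 35.1818

35.1818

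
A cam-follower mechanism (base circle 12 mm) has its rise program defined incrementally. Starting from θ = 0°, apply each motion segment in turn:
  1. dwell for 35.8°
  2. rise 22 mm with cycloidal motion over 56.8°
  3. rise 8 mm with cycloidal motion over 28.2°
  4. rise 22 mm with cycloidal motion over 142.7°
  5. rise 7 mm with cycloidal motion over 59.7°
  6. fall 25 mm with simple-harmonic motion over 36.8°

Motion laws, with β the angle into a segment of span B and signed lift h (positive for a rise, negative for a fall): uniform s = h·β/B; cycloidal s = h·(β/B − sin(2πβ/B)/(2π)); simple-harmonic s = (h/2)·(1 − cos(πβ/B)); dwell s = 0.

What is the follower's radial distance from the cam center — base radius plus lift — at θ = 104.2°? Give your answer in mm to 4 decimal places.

seg 1 [0°–35.8°] dwell: s stays 0.0000
seg 2 [35.8°–92.6°] cycloidal, h=22: full span → s += 22 → s = 22.0000
seg 3 [92.6°–120.8°] cycloidal, h=8: θ=104.2° here. β=11.6, B=28.2. 8·(0.4113 − sin(2π·0.4113)/(2π)) = 2.6177 → s = 24.6177
radial distance = base radius + s = 12 + 24.6177 = 36.6177

36.6177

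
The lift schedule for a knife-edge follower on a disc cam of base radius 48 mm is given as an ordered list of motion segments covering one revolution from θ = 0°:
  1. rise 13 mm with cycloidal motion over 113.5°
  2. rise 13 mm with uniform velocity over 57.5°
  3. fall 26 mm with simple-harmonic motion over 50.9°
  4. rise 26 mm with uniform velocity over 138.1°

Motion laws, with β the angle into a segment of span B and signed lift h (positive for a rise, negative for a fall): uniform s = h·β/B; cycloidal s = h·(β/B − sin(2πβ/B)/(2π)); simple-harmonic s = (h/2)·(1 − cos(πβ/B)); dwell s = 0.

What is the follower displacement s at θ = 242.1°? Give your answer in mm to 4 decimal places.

seg 1 [0°–113.5°] cycloidal, h=13: full span → s += 13 → s = 13.0000
seg 2 [113.5°–171°] uniform, h=13: full span → s += 13 → s = 26.0000
seg 3 [171°–221.9°] simple-harmonic, h=-26: full span → s += -26 → s = 0.0000
seg 4 [221.9°–360°] uniform, h=26: θ=242.1° here. β=20.2, B=138.1. 26·20.2/138.1 = 3.8030 → s = 3.8030

3.8030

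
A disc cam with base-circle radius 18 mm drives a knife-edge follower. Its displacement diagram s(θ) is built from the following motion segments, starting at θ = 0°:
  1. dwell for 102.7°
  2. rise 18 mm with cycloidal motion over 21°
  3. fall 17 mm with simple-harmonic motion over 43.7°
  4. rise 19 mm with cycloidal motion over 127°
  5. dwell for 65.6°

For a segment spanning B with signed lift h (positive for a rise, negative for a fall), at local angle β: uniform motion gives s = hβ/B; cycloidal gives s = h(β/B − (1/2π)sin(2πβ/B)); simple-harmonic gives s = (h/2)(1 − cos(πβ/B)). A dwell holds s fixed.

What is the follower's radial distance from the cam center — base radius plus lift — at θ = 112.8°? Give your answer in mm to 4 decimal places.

seg 1 [0°–102.7°] dwell: s stays 0.0000
seg 2 [102.7°–123.7°] cycloidal, h=18: θ=112.8° here. β=10.1, B=21. 18·(0.4810 − sin(2π·0.4810)/(2π)) = 8.3151 → s = 8.3151
radial distance = base radius + s = 18 + 8.3151 = 26.3151

26.3151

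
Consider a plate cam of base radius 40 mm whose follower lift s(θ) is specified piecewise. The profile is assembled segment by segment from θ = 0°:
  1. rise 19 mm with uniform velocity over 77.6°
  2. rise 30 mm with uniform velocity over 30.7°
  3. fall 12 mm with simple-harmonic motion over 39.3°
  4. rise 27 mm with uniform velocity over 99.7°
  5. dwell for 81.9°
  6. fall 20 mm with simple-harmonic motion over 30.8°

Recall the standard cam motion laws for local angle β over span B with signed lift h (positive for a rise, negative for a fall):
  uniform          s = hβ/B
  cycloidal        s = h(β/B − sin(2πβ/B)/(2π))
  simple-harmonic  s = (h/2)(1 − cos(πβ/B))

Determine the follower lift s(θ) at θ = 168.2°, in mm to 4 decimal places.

seg 1 [0°–77.6°] uniform, h=19: full span → s += 19 → s = 19.0000
seg 2 [77.6°–108.3°] uniform, h=30: full span → s += 30 → s = 49.0000
seg 3 [108.3°–147.6°] simple-harmonic, h=-12: full span → s += -12 → s = 37.0000
seg 4 [147.6°–247.3°] uniform, h=27: θ=168.2° here. β=20.6, B=99.7. 27·20.6/99.7 = 5.5787 → s = 42.5787

42.5787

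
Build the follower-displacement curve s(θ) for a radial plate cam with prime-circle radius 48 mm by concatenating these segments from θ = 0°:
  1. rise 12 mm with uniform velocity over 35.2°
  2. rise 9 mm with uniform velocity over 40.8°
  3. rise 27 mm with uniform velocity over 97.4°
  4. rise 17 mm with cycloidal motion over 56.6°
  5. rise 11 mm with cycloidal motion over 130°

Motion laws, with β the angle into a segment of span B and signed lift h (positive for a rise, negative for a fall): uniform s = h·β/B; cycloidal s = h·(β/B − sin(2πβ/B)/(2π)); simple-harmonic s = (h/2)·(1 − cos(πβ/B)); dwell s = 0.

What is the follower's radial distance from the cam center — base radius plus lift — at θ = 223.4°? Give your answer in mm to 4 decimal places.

seg 1 [0°–35.2°] uniform, h=12: full span → s += 12 → s = 12.0000
seg 2 [35.2°–76°] uniform, h=9: full span → s += 9 → s = 21.0000
seg 3 [76°–173.4°] uniform, h=27: full span → s += 27 → s = 48.0000
seg 4 [173.4°–230°] cycloidal, h=17: θ=223.4° here. β=50, B=56.6. 17·(0.8834 − sin(2π·0.8834)/(2π)) = 16.8273 → s = 64.8273
radial distance = base radius + s = 48 + 64.8273 = 112.8273

112.8273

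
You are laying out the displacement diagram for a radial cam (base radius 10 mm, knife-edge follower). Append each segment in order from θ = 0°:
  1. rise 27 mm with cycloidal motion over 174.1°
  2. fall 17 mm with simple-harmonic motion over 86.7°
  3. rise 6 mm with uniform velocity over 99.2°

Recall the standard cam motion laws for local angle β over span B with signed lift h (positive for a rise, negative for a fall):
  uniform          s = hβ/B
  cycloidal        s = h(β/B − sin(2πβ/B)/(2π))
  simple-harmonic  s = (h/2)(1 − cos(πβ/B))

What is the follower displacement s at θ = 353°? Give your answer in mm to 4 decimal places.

seg 1 [0°–174.1°] cycloidal, h=27: full span → s += 27 → s = 27.0000
seg 2 [174.1°–260.8°] simple-harmonic, h=-17: full span → s += -17 → s = 10.0000
seg 3 [260.8°–360°] uniform, h=6: θ=353° here. β=92.2, B=99.2. 6·92.2/99.2 = 5.5766 → s = 15.5766

15.5766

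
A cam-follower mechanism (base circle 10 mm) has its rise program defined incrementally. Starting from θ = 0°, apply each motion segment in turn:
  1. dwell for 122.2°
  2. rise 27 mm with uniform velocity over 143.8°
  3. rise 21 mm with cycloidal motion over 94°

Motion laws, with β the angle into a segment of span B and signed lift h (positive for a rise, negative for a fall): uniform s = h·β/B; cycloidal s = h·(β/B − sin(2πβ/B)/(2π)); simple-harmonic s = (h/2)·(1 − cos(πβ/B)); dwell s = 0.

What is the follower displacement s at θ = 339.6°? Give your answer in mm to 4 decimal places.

seg 1 [0°–122.2°] dwell: s stays 0.0000
seg 2 [122.2°–266°] uniform, h=27: full span → s += 27 → s = 27.0000
seg 3 [266°–360°] cycloidal, h=21: θ=339.6° here. β=73.6, B=94. 21·(0.7830 − sin(2π·0.7830)/(2π)) = 19.7133 → s = 46.7133

46.7133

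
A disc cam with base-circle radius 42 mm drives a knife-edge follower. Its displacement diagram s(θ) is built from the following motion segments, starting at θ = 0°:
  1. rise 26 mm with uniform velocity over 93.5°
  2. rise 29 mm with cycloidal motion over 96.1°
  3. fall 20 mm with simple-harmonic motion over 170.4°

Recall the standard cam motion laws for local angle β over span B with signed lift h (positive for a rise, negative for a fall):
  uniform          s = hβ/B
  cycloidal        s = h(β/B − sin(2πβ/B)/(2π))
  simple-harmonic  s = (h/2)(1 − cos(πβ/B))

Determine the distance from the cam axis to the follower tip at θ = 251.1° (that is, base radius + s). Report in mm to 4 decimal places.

seg 1 [0°–93.5°] uniform, h=26: full span → s += 26 → s = 26.0000
seg 2 [93.5°–189.6°] cycloidal, h=29: full span → s += 29 → s = 55.0000
seg 3 [189.6°–360°] simple-harmonic, h=-20: θ=251.1° here. β=61.5, B=170.4. -20/2·(1 − cos(π·0.3609)) = -5.7682 → s = 49.2318
radial distance = base radius + s = 42 + 49.2318 = 91.2318

91.2318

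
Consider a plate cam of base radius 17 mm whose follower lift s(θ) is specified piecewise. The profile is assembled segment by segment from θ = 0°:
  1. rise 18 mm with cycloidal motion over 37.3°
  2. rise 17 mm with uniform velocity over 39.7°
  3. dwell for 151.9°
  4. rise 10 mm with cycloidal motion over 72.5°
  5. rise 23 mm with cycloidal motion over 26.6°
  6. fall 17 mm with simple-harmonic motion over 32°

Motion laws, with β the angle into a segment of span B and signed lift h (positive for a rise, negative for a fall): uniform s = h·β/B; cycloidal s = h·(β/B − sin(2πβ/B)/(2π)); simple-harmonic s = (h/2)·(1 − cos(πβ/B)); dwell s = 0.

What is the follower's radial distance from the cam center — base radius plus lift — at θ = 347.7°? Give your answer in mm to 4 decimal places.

seg 1 [0°–37.3°] cycloidal, h=18: full span → s += 18 → s = 18.0000
seg 2 [37.3°–77°] uniform, h=17: full span → s += 17 → s = 35.0000
seg 3 [77°–228.9°] dwell: s stays 35.0000
seg 4 [228.9°–301.4°] cycloidal, h=10: full span → s += 10 → s = 45.0000
seg 5 [301.4°–328°] cycloidal, h=23: full span → s += 23 → s = 68.0000
seg 6 [328°–360°] simple-harmonic, h=-17: θ=347.7° here. β=19.7, B=32. -17/2·(1 − cos(π·0.6156)) = -11.5201 → s = 56.4799
radial distance = base radius + s = 17 + 56.4799 = 73.4799

73.4799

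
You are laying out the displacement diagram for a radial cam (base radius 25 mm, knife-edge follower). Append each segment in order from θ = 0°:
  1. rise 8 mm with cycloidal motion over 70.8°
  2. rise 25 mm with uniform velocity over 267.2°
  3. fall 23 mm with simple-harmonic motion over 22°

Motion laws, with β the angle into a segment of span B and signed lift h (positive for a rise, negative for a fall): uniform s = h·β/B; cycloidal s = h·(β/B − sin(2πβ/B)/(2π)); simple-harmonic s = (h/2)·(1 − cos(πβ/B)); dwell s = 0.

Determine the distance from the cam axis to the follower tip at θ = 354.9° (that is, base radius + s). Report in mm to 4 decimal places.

seg 1 [0°–70.8°] cycloidal, h=8: full span → s += 8 → s = 8.0000
seg 2 [70.8°–338°] uniform, h=25: full span → s += 25 → s = 33.0000
seg 3 [338°–360°] simple-harmonic, h=-23: θ=354.9° here. β=16.9, B=22. -23/2·(1 − cos(π·0.7682)) = -20.0827 → s = 12.9173
radial distance = base radius + s = 25 + 12.9173 = 37.9173

37.9173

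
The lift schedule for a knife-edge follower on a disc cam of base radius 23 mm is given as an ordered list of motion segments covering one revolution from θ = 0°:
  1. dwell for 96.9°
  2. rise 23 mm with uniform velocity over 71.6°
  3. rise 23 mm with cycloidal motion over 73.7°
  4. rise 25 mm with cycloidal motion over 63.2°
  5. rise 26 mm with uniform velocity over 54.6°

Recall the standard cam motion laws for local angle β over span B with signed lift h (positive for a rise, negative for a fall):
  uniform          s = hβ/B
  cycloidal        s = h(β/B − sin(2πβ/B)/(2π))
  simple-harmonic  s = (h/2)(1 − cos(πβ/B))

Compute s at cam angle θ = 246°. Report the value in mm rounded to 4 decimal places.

seg 1 [0°–96.9°] dwell: s stays 0.0000
seg 2 [96.9°–168.5°] uniform, h=23: full span → s += 23 → s = 23.0000
seg 3 [168.5°–242.2°] cycloidal, h=23: full span → s += 23 → s = 46.0000
seg 4 [242.2°–305.4°] cycloidal, h=25: θ=246° here. β=3.8, B=63.2. 25·(0.0601 − sin(2π·0.0601)/(2π)) = 0.0355 → s = 46.0355

46.0355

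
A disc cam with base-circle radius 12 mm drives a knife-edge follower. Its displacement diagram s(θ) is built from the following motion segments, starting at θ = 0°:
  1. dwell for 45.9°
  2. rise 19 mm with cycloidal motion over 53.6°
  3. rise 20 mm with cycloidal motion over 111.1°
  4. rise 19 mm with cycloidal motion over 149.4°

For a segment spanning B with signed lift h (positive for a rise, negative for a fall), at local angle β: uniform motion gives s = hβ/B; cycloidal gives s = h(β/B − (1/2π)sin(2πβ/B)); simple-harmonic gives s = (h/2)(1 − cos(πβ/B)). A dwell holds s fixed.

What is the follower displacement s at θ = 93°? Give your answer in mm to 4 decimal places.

seg 1 [0°–45.9°] dwell: s stays 0.0000
seg 2 [45.9°–99.5°] cycloidal, h=19: θ=93° here. β=47.1, B=53.6. 19·(0.8787 − sin(2π·0.8787)/(2π)) = 18.7834 → s = 18.7834

18.7834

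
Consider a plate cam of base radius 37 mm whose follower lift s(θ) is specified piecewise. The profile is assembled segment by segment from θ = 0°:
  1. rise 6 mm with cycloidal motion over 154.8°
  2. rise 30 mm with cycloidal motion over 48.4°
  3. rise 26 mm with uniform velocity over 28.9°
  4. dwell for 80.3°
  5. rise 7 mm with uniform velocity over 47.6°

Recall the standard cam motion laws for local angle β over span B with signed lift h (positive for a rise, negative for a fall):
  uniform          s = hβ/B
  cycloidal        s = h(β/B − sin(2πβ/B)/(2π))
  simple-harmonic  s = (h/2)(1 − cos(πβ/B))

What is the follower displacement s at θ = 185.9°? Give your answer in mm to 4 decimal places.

seg 1 [0°–154.8°] cycloidal, h=6: full span → s += 6 → s = 6.0000
seg 2 [154.8°–203.2°] cycloidal, h=30: θ=185.9° here. β=31.1, B=48.4. 30·(0.6426 − sin(2π·0.6426)/(2π)) = 23.0043 → s = 29.0043

29.0043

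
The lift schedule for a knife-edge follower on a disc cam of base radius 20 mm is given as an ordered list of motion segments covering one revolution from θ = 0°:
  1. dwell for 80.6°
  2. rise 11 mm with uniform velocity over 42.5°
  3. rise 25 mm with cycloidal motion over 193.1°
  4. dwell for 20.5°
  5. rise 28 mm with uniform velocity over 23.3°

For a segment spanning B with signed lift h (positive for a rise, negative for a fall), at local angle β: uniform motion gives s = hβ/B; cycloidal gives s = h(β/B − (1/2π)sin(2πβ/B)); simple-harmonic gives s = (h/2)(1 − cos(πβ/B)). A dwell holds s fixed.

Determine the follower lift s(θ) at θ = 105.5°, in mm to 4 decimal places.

seg 1 [0°–80.6°] dwell: s stays 0.0000
seg 2 [80.6°–123.1°] uniform, h=11: θ=105.5° here. β=24.9, B=42.5. 11·24.9/42.5 = 6.4447 → s = 6.4447

6.4447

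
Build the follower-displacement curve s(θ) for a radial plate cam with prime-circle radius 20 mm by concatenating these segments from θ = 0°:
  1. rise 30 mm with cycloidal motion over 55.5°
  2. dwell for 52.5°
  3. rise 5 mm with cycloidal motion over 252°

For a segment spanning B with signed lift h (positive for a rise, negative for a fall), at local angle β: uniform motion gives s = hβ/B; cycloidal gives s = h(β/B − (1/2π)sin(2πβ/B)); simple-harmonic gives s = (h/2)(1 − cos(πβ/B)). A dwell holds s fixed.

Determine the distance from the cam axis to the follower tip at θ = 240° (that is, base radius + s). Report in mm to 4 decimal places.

seg 1 [0°–55.5°] cycloidal, h=30: full span → s += 30 → s = 30.0000
seg 2 [55.5°–108°] dwell: s stays 30.0000
seg 3 [108°–360°] cycloidal, h=5: θ=240° here. β=132, B=252. 5·(0.5238 − sin(2π·0.5238)/(2π)) = 2.7377 → s = 32.7377
radial distance = base radius + s = 20 + 32.7377 = 52.7377

52.7377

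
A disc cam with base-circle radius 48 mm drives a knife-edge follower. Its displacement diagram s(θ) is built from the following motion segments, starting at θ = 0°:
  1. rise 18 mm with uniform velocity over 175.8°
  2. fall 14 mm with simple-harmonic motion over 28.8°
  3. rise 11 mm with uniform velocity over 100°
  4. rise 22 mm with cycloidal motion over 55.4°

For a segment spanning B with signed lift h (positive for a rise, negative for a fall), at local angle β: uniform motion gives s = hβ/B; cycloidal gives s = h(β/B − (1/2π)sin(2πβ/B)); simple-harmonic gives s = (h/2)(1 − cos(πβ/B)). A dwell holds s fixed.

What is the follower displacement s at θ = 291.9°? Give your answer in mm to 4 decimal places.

seg 1 [0°–175.8°] uniform, h=18: full span → s += 18 → s = 18.0000
seg 2 [175.8°–204.6°] simple-harmonic, h=-14: full span → s += -14 → s = 4.0000
seg 3 [204.6°–304.6°] uniform, h=11: θ=291.9° here. β=87.3, B=100. 11·87.3/100 = 9.6030 → s = 13.6030

13.6030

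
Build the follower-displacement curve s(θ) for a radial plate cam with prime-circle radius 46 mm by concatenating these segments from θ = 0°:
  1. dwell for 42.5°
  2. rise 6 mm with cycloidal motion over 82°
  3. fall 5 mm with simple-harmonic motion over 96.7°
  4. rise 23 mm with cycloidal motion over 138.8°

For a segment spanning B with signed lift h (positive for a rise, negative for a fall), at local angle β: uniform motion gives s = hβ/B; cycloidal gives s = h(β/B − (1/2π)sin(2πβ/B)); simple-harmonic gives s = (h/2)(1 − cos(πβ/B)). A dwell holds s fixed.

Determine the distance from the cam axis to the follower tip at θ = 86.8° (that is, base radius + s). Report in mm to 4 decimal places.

seg 1 [0°–42.5°] dwell: s stays 0.0000
seg 2 [42.5°–124.5°] cycloidal, h=6: θ=86.8° here. β=44.3, B=82. 6·(0.5402 − sin(2π·0.5402)/(2π)) = 3.4804 → s = 3.4804
radial distance = base radius + s = 46 + 3.4804 = 49.4804

49.4804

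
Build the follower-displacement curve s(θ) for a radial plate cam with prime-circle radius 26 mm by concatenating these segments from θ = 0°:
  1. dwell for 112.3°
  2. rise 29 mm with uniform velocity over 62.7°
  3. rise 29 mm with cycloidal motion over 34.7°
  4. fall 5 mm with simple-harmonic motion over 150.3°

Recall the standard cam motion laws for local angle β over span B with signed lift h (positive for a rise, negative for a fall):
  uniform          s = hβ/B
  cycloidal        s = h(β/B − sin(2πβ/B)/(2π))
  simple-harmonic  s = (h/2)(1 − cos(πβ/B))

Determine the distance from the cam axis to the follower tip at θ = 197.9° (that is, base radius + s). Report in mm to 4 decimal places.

seg 1 [0°–112.3°] dwell: s stays 0.0000
seg 2 [112.3°–175°] uniform, h=29: full span → s += 29 → s = 29.0000
seg 3 [175°–209.7°] cycloidal, h=29: θ=197.9° here. β=22.9, B=34.7. 29·(0.6599 − sin(2π·0.6599)/(2π)) = 23.0344 → s = 52.0344
radial distance = base radius + s = 26 + 52.0344 = 78.0344

78.0344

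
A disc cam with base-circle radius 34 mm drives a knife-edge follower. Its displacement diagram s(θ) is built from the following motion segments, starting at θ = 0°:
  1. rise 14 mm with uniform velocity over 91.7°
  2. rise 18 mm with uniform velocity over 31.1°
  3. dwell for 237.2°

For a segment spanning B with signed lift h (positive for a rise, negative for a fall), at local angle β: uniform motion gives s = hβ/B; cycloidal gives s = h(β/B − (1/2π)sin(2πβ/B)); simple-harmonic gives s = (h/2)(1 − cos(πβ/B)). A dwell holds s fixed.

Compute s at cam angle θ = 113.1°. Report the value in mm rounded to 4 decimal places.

seg 1 [0°–91.7°] uniform, h=14: full span → s += 14 → s = 14.0000
seg 2 [91.7°–122.8°] uniform, h=18: θ=113.1° here. β=21.4, B=31.1. 18·21.4/31.1 = 12.3859 → s = 26.3859

26.3859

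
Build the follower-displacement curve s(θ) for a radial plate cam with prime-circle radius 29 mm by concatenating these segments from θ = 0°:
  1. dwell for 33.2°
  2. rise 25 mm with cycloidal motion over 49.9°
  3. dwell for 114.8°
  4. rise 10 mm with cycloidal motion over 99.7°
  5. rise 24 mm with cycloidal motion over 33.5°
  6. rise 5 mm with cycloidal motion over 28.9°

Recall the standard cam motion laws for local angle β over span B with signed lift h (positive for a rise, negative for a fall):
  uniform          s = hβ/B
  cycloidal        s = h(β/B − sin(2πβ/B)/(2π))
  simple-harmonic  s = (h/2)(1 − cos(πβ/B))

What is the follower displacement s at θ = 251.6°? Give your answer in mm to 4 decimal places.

seg 1 [0°–33.2°] dwell: s stays 0.0000
seg 2 [33.2°–83.1°] cycloidal, h=25: full span → s += 25 → s = 25.0000
seg 3 [83.1°–197.9°] dwell: s stays 25.0000
seg 4 [197.9°–297.6°] cycloidal, h=10: θ=251.6° here. β=53.7, B=99.7. 10·(0.5386 − sin(2π·0.5386)/(2π)) = 5.7685 → s = 30.7685

30.7685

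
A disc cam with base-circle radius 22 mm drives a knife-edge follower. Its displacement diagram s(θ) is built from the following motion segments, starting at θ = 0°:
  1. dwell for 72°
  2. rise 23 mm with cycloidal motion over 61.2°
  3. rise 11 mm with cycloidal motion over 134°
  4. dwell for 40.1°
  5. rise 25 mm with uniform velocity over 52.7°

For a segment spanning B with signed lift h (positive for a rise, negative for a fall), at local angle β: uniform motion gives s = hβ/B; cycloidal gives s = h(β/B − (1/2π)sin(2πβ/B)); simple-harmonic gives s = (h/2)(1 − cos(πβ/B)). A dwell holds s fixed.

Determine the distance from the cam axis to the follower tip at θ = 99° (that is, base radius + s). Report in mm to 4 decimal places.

seg 1 [0°–72°] dwell: s stays 0.0000
seg 2 [72°–133.2°] cycloidal, h=23: θ=99° here. β=27, B=61.2. 23·(0.4412 − sin(2π·0.4412)/(2π)) = 8.8247 → s = 8.8247
radial distance = base radius + s = 22 + 8.8247 = 30.8247

30.8247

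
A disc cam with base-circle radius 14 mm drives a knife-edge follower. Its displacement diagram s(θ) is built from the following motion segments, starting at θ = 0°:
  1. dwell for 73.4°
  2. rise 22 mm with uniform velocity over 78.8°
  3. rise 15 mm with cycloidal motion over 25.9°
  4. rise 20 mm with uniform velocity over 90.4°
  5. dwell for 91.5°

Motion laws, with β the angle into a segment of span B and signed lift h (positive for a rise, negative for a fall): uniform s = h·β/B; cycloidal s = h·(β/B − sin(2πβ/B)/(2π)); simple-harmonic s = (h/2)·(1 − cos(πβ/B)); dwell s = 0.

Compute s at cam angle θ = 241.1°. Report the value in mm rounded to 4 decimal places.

seg 1 [0°–73.4°] dwell: s stays 0.0000
seg 2 [73.4°–152.2°] uniform, h=22: full span → s += 22 → s = 22.0000
seg 3 [152.2°–178.1°] cycloidal, h=15: full span → s += 15 → s = 37.0000
seg 4 [178.1°–268.5°] uniform, h=20: θ=241.1° here. β=63, B=90.4. 20·63/90.4 = 13.9381 → s = 50.9381

50.9381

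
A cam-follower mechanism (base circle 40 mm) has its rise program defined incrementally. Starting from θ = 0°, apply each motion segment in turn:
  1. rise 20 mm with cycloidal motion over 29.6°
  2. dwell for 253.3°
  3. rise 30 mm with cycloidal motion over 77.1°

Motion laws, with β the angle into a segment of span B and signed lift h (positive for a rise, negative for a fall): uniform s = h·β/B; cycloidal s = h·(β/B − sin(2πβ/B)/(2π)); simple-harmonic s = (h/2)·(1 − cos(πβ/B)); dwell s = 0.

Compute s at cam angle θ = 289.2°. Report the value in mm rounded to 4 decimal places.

seg 1 [0°–29.6°] cycloidal, h=20: full span → s += 20 → s = 20.0000
seg 2 [29.6°–282.9°] dwell: s stays 20.0000
seg 3 [282.9°–360°] cycloidal, h=30: θ=289.2° here. β=6.3, B=77.1. 30·(0.0817 − sin(2π·0.0817)/(2π)) = 0.1063 → s = 20.1063

20.1063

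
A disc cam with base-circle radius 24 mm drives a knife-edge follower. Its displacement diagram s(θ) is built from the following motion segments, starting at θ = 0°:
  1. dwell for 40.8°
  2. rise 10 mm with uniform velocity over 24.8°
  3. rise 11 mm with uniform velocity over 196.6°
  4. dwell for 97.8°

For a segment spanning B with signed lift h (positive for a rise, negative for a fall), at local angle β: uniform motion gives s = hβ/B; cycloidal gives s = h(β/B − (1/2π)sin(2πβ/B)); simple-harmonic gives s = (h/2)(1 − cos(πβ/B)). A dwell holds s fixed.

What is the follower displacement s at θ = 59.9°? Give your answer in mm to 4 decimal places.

seg 1 [0°–40.8°] dwell: s stays 0.0000
seg 2 [40.8°–65.6°] uniform, h=10: θ=59.9° here. β=19.1, B=24.8. 10·19.1/24.8 = 7.7016 → s = 7.7016

7.7016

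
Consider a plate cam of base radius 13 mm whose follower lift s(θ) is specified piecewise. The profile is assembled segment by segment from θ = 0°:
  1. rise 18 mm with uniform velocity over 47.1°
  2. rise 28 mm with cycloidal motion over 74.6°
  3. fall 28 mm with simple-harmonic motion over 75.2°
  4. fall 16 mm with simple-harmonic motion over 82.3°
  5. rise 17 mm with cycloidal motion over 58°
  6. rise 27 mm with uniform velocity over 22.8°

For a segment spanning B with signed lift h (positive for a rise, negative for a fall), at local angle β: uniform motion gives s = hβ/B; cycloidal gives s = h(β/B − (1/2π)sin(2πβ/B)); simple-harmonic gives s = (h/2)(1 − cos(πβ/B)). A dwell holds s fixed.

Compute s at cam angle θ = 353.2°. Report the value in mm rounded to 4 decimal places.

seg 1 [0°–47.1°] uniform, h=18: full span → s += 18 → s = 18.0000
seg 2 [47.1°–121.7°] cycloidal, h=28: full span → s += 28 → s = 46.0000
seg 3 [121.7°–196.9°] simple-harmonic, h=-28: full span → s += -28 → s = 18.0000
seg 4 [196.9°–279.2°] simple-harmonic, h=-16: full span → s += -16 → s = 2.0000
seg 5 [279.2°–337.2°] cycloidal, h=17: full span → s += 17 → s = 19.0000
seg 6 [337.2°–360°] uniform, h=27: θ=353.2° here. β=16, B=22.8. 27·16/22.8 = 18.9474 → s = 37.9474

37.9474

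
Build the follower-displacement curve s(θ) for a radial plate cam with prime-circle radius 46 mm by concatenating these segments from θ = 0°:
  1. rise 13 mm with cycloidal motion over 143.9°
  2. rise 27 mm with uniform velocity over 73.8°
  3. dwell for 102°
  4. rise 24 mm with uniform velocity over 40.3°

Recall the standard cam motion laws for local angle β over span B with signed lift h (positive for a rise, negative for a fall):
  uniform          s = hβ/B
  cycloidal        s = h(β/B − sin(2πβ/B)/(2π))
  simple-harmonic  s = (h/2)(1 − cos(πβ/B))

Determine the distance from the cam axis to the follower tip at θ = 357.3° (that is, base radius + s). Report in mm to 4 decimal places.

seg 1 [0°–143.9°] cycloidal, h=13: full span → s += 13 → s = 13.0000
seg 2 [143.9°–217.7°] uniform, h=27: full span → s += 27 → s = 40.0000
seg 3 [217.7°–319.7°] dwell: s stays 40.0000
seg 4 [319.7°–360°] uniform, h=24: θ=357.3° here. β=37.6, B=40.3. 24·37.6/40.3 = 22.3921 → s = 62.3921
radial distance = base radius + s = 46 + 62.3921 = 108.3921

108.3921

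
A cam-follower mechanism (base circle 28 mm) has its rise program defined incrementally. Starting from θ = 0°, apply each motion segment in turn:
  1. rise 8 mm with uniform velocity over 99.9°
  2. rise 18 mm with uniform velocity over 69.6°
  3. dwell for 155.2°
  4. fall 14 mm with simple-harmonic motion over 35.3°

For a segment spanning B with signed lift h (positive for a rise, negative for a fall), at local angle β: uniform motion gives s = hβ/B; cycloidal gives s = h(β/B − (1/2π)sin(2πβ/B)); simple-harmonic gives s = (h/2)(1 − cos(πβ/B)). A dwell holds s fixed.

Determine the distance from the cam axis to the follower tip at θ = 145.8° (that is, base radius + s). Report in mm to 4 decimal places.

seg 1 [0°–99.9°] uniform, h=8: full span → s += 8 → s = 8.0000
seg 2 [99.9°–169.5°] uniform, h=18: θ=145.8° here. β=45.9, B=69.6. 18·45.9/69.6 = 11.8707 → s = 19.8707
radial distance = base radius + s = 28 + 19.8707 = 47.8707

47.8707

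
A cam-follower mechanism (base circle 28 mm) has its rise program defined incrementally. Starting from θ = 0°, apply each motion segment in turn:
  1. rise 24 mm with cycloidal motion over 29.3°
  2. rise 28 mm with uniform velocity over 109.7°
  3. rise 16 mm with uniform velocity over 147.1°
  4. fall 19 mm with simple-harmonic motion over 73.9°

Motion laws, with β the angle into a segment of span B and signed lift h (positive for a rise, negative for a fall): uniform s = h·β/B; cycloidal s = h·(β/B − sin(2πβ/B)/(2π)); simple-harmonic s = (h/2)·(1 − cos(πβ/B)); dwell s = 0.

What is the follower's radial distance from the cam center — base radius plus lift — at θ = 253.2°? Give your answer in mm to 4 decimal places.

seg 1 [0°–29.3°] cycloidal, h=24: full span → s += 24 → s = 24.0000
seg 2 [29.3°–139°] uniform, h=28: full span → s += 28 → s = 52.0000
seg 3 [139°–286.1°] uniform, h=16: θ=253.2° here. β=114.2, B=147.1. 16·114.2/147.1 = 12.4215 → s = 64.4215
radial distance = base radius + s = 28 + 64.4215 = 92.4215

92.4215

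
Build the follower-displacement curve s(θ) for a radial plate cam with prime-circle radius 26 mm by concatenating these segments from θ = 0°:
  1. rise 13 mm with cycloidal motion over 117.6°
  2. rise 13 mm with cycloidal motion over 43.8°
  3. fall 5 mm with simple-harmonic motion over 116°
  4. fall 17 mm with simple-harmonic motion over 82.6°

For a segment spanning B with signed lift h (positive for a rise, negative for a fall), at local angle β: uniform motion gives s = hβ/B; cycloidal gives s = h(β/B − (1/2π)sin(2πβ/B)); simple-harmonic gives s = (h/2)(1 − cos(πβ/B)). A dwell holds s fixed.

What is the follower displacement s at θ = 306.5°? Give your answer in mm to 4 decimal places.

seg 1 [0°–117.6°] cycloidal, h=13: full span → s += 13 → s = 13.0000
seg 2 [117.6°–161.4°] cycloidal, h=13: full span → s += 13 → s = 26.0000
seg 3 [161.4°–277.4°] simple-harmonic, h=-5: full span → s += -5 → s = 21.0000
seg 4 [277.4°–360°] simple-harmonic, h=-17: θ=306.5° here. β=29.1, B=82.6. -17/2·(1 − cos(π·0.3523)) = -4.6959 → s = 16.3041

16.3041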